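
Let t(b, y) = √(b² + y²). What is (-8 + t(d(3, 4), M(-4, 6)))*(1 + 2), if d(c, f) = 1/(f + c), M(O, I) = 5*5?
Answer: -24 + 3*√30626/7 ≈ 51.001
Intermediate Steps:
M(O, I) = 25
d(c, f) = 1/(c + f)
(-8 + t(d(3, 4), M(-4, 6)))*(1 + 2) = (-8 + √((1/(3 + 4))² + 25²))*(1 + 2) = (-8 + √((1/7)² + 625))*3 = (-8 + √((⅐)² + 625))*3 = (-8 + √(1/49 + 625))*3 = (-8 + √(30626/49))*3 = (-8 + √30626/7)*3 = -24 + 3*√30626/7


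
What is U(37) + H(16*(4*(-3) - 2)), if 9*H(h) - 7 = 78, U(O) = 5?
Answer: 130/9 ≈ 14.444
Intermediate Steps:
H(h) = 85/9 (H(h) = 7/9 + (⅑)*78 = 7/9 + 26/3 = 85/9)
U(37) + H(16*(4*(-3) - 2)) = 5 + 85/9 = 130/9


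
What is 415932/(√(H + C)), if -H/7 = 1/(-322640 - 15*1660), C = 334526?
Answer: 831864*√10101351411993595/116261166047 ≈ 719.13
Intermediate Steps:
H = 7/347540 (H = -7/(-322640 - 15*1660) = -7/(-322640 - 24900) = -7/(-347540) = -7*(-1/347540) = 7/347540 ≈ 2.0142e-5)
415932/(√(H + C)) = 415932/(√(7/347540 + 334526)) = 415932/(√(116261166047/347540)) = 415932/((√10101351411993595/173770)) = 415932*(2*√10101351411993595/116261166047) = 831864*√10101351411993595/116261166047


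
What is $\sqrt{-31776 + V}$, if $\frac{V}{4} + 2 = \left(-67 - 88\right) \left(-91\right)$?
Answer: $2 \sqrt{6159} \approx 156.96$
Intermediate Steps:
$V = 56412$ ($V = -8 + 4 \left(-67 - 88\right) \left(-91\right) = -8 + 4 \left(\left(-155\right) \left(-91\right)\right) = -8 + 4 \cdot 14105 = -8 + 56420 = 56412$)
$\sqrt{-31776 + V} = \sqrt{-31776 + 56412} = \sqrt{24636} = 2 \sqrt{6159}$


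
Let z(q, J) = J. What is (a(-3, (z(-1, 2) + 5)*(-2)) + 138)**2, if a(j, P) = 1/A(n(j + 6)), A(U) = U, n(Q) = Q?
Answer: 172225/9 ≈ 19136.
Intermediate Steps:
a(j, P) = 1/(6 + j) (a(j, P) = 1/(j + 6) = 1/(6 + j))
(a(-3, (z(-1, 2) + 5)*(-2)) + 138)**2 = (1/(6 - 3) + 138)**2 = (1/3 + 138)**2 = (415/3)**2 = 172225/9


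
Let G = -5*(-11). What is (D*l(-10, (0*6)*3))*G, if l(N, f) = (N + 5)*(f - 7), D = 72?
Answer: 138600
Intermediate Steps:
G = 55
l(N, f) = (-7 + f)*(5 + N) (l(N, f) = (5 + N)*(-7 + f) = (-7 + f)*(5 + N))
(D*l(-10, (0*6)*3))*G = (72*(-35 - 7*(-10) + 5*((0*6)*3) - 10*0*6*3))*55 = (72*(-35 + 70 + 5*(0*3) - 0*3))*55 = (72*(-35 + 70 + 5*0 - 10*0))*55 = (72*(-35 + 70 + 0 + 0))*55 = (72*35)*55 = 2520*55 = 138600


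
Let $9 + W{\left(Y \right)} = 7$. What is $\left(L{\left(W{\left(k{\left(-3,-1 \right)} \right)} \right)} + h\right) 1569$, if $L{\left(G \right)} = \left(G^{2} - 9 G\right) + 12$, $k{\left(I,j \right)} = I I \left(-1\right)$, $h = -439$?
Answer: $-635445$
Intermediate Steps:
$k{\left(I,j \right)} = - I^{2}$ ($k{\left(I,j \right)} = I^{2} \left(-1\right) = - I^{2}$)
$W{\left(Y \right)} = -2$ ($W{\left(Y \right)} = -9 + 7 = -2$)
$L{\left(G \right)} = 12 + G^{2} - 9 G$
$\left(L{\left(W{\left(k{\left(-3,-1 \right)} \right)} \right)} + h\right) 1569 = \left(\left(12 + \left(-2\right)^{2} - -18\right) - 439\right) 1569 = \left(\left(12 + 4 + 18\right) - 439\right) 1569 = \left(34 - 439\right) 1569 = \left(-405\right) 1569 = -635445$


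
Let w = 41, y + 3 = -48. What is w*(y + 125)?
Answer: 3034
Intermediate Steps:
y = -51 (y = -3 - 48 = -51)
w*(y + 125) = 41*(-51 + 125) = 41*74 = 3034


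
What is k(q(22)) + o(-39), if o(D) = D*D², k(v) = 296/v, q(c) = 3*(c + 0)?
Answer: -1957379/33 ≈ -59315.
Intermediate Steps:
q(c) = 3*c
o(D) = D³
k(q(22)) + o(-39) = 296/((3*22)) + (-39)³ = 296/66 - 59319 = 296*(1/66) - 59319 = 148/33 - 59319 = -1957379/33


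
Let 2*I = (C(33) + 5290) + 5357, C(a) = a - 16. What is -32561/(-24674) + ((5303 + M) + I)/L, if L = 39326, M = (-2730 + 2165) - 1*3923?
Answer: 358041241/242582431 ≈ 1.4760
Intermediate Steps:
M = -4488 (M = -565 - 3923 = -4488)
C(a) = -16 + a
I = 5332 (I = (((-16 + 33) + 5290) + 5357)/2 = ((17 + 5290) + 5357)/2 = (5307 + 5357)/2 = (½)*10664 = 5332)
-32561/(-24674) + ((5303 + M) + I)/L = -32561/(-24674) + ((5303 - 4488) + 5332)/39326 = -32561*(-1/24674) + (815 + 5332)*(1/39326) = 32561/24674 + 6147*(1/39326) = 32561/24674 + 6147/39326 = 358041241/242582431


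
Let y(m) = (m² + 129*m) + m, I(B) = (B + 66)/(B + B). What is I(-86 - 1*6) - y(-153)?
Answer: -323735/92 ≈ -3518.9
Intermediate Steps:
I(B) = (66 + B)/(2*B) (I(B) = (66 + B)/((2*B)) = (66 + B)*(1/(2*B)) = (66 + B)/(2*B))
y(m) = m² + 130*m
I(-86 - 1*6) - y(-153) = (66 + (-86 - 1*6))/(2*(-86 - 1*6)) - (-153)*(130 - 153) = (66 + (-86 - 6))/(2*(-86 - 6)) - (-153)*(-23) = (½)*(66 - 92)/(-92) - 1*3519 = (½)*(-1/92)*(-26) - 3519 = 13/92 - 3519 = -323735/92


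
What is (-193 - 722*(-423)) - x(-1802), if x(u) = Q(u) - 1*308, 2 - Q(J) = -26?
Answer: 305493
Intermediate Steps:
Q(J) = 28 (Q(J) = 2 - 1*(-26) = 2 + 26 = 28)
x(u) = -280 (x(u) = 28 - 1*308 = 28 - 308 = -280)
(-193 - 722*(-423)) - x(-1802) = (-193 - 722*(-423)) - 1*(-280) = (-193 + 305406) + 280 = 305213 + 280 = 305493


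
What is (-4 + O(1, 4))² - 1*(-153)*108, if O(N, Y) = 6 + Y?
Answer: 16560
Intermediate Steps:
(-4 + O(1, 4))² - 1*(-153)*108 = (-4 + (6 + 4))² - 1*(-153)*108 = (-4 + 10)² + 153*108 = 6² + 16524 = 36 + 16524 = 16560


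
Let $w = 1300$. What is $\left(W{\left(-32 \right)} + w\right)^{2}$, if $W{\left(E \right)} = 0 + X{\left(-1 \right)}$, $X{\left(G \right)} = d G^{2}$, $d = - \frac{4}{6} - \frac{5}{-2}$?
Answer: $\frac{61011721}{36} \approx 1.6948 \cdot 10^{6}$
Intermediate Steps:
$d = \frac{11}{6}$ ($d = \left(-4\right) \frac{1}{6} - - \frac{5}{2} = - \frac{2}{3} + \frac{5}{2} = \frac{11}{6} \approx 1.8333$)
$X{\left(G \right)} = \frac{11 G^{2}}{6}$
$W{\left(E \right)} = \frac{11}{6}$ ($W{\left(E \right)} = 0 + \frac{11 \left(-1\right)^{2}}{6} = 0 + \frac{11}{6} \cdot 1 = 0 + \frac{11}{6} = \frac{11}{6}$)
$\left(W{\left(-32 \right)} + w\right)^{2} = \left(\frac{11}{6} + 1300\right)^{2} = \left(\frac{7811}{6}\right)^{2} = \frac{61011721}{36}$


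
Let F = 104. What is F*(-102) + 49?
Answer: -10559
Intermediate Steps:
F*(-102) + 49 = 104*(-102) + 49 = -10608 + 49 = -10559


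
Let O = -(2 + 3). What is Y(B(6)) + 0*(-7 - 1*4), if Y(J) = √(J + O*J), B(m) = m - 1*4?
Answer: 2*I*√2 ≈ 2.8284*I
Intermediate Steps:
O = -5 (O = -1*5 = -5)
B(m) = -4 + m (B(m) = m - 4 = -4 + m)
Y(J) = 2*√(-J) (Y(J) = √(J - 5*J) = √(-4*J) = 2*√(-J))
Y(B(6)) + 0*(-7 - 1*4) = 2*√(-(-4 + 6)) + 0*(-7 - 1*4) = 2*√(-1*2) + 0*(-7 - 4) = 2*√(-2) + 0*(-11) = 2*(I*√2) + 0 = 2*I*√2 + 0 = 2*I*√2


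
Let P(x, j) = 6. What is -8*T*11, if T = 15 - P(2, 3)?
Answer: -792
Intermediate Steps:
T = 9 (T = 15 - 1*6 = 15 - 6 = 9)
-8*T*11 = -8*9*11 = -72*11 = -792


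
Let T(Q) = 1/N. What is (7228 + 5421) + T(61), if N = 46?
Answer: 581855/46 ≈ 12649.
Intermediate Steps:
T(Q) = 1/46
(7228 + 5421) + T(61) = (7228 + 5421) + 1/46 = 12649 + 1/46 = 581855/46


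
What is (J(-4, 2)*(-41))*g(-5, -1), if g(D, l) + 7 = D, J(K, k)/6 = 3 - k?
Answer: 2952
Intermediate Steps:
J(K, k) = 18 - 6*k (J(K, k) = 6*(3 - k) = 18 - 6*k)
g(D, l) = -7 + D
(J(-4, 2)*(-41))*g(-5, -1) = ((18 - 6*2)*(-41))*(-7 - 5) = ((18 - 12)*(-41))*(-12) = (6*(-41))*(-12) = -246*(-12) = 2952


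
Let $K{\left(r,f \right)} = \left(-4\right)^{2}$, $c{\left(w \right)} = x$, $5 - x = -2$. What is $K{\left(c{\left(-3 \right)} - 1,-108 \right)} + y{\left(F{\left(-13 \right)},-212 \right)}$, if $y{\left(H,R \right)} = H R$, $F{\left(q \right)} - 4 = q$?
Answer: $1924$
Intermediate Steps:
$x = 7$ ($x = 5 - -2 = 5 + 2 = 7$)
$F{\left(q \right)} = 4 + q$
$c{\left(w \right)} = 7$
$K{\left(r,f \right)} = 16$
$K{\left(c{\left(-3 \right)} - 1,-108 \right)} + y{\left(F{\left(-13 \right)},-212 \right)} = 16 + \left(4 - 13\right) \left(-212\right) = 16 - -1908 = 16 + 1908 = 1924$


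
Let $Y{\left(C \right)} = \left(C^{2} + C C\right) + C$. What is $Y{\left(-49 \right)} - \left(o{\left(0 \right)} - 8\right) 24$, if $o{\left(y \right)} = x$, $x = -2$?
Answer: $4993$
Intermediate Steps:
$o{\left(y \right)} = -2$
$Y{\left(C \right)} = C + 2 C^{2}$ ($Y{\left(C \right)} = \left(C^{2} + C^{2}\right) + C = 2 C^{2} + C = C + 2 C^{2}$)
$Y{\left(-49 \right)} - \left(o{\left(0 \right)} - 8\right) 24 = - 49 \left(1 + 2 \left(-49\right)\right) - \left(-2 - 8\right) 24 = - 49 \left(1 - 98\right) - \left(-10\right) 24 = \left(-49\right) \left(-97\right) - -240 = 4753 + 240 = 4993$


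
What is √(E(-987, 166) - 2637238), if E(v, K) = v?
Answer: 5*I*√105529 ≈ 1624.3*I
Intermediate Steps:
√(E(-987, 166) - 2637238) = √(-987 - 2637238) = √(-2638225) = 5*I*√105529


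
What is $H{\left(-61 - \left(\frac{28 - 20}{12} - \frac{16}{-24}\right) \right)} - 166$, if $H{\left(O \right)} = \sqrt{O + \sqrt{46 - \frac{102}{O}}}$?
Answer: $-166 + \frac{i \sqrt{67881 - 198 \sqrt{1441}}}{33} \approx -166.0 + 7.4452 i$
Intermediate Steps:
$H{\left(-61 - \left(\frac{28 - 20}{12} - \frac{16}{-24}\right) \right)} - 166 = \sqrt{\left(-61 - \left(\frac{28 - 20}{12} - \frac{16}{-24}\right)\right) + \sqrt{2} \sqrt{23 - \frac{51}{-61 - \left(\frac{28 - 20}{12} - \frac{16}{-24}\right)}}} - 166 = \sqrt{\left(-61 - \left(8 \cdot \frac{1}{12} - - \frac{2}{3}\right)\right) + \sqrt{2} \sqrt{23 - \frac{51}{-61 - \left(8 \cdot \frac{1}{12} - - \frac{2}{3}\right)}}} - 166 = \sqrt{\left(-61 - \left(\frac{2}{3} + \frac{2}{3}\right)\right) + \sqrt{2} \sqrt{23 - \frac{51}{-61 - \left(\frac{2}{3} + \frac{2}{3}\right)}}} - 166 = \sqrt{\left(-61 - \frac{4}{3}\right) + \sqrt{2} \sqrt{23 - \frac{51}{-61 - \frac{4}{3}}}} - 166 = \sqrt{- \frac{187}{3} + \sqrt{2} \sqrt{23 - \frac{51}{- \frac{187}{3}}}} - 166 = \sqrt{- \frac{187}{3} + \sqrt{2} \sqrt{23 - - \frac{9}{11}}} - 166 = \sqrt{- \frac{187}{3} + \sqrt{2} \sqrt{23 + \frac{9}{11}}} - 166 = \sqrt{- \frac{187}{3} + \sqrt{2} \sqrt{\frac{262}{11}}} - 166 = \sqrt{- \frac{187}{3} + \sqrt{2} \frac{\sqrt{2882}}{11}} - 166 = \sqrt{- \frac{187}{3} + \frac{2 \sqrt{1441}}{11}} - 166 = -166 + \sqrt{- \frac{187}{3} + \frac{2 \sqrt{1441}}{11}}$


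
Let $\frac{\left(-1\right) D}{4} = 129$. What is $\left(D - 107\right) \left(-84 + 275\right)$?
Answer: $-118993$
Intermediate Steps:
$D = -516$ ($D = \left(-4\right) 129 = -516$)
$\left(D - 107\right) \left(-84 + 275\right) = \left(-516 - 107\right) \left(-84 + 275\right) = \left(-623\right) 191 = -118993$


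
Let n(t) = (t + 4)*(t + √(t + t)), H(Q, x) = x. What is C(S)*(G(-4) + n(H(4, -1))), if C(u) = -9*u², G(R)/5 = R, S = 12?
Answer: 29808 - 3888*I*√2 ≈ 29808.0 - 5498.5*I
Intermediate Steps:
G(R) = 5*R
n(t) = (4 + t)*(t + √2*√t) (n(t) = (4 + t)*(t + √(2*t)) = (4 + t)*(t + √2*√t))
C(S)*(G(-4) + n(H(4, -1))) = (-9*12²)*(5*(-4) + ((-1)² + 4*(-1) + √2*(-1)^(3/2) + 4*√2*√(-1))) = (-9*144)*(-20 + (1 - 4 + √2*(-I) + 4*√2*I)) = -1296*(-20 + (1 - 4 - I*√2 + 4*I*√2)) = -1296*(-20 + (-3 + 3*I*√2)) = -1296*(-23 + 3*I*√2) = 29808 - 3888*I*√2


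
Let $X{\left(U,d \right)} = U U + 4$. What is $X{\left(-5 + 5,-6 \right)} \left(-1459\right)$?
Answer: $-5836$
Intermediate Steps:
$X{\left(U,d \right)} = 4 + U^{2}$ ($X{\left(U,d \right)} = U^{2} + 4 = 4 + U^{2}$)
$X{\left(-5 + 5,-6 \right)} \left(-1459\right) = \left(4 + \left(-5 + 5\right)^{2}\right) \left(-1459\right) = \left(4 + 0^{2}\right) \left(-1459\right) = \left(4 + 0\right) \left(-1459\right) = 4 \left(-1459\right) = -5836$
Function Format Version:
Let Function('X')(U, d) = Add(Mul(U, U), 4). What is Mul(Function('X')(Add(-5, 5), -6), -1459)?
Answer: -5836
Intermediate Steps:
Function('X')(U, d) = Add(4, Pow(U, 2)) (Function('X')(U, d) = Add(Pow(U, 2), 4) = Add(4, Pow(U, 2)))
Mul(Function('X')(Add(-5, 5), -6), -1459) = Mul(Add(4, Pow(Add(-5, 5), 2)), -1459) = Mul(Add(4, Pow(0, 2)), -1459) = Mul(Add(4, 0), -1459) = Mul(4, -1459) = -5836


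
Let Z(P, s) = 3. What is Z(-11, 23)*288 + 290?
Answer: 1154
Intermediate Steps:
Z(-11, 23)*288 + 290 = 3*288 + 290 = 864 + 290 = 1154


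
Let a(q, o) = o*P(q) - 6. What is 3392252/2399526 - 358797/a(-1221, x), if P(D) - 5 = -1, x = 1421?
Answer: -420840761683/6812254314 ≈ -61.777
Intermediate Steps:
P(D) = 4 (P(D) = 5 - 1 = 4)
a(q, o) = -6 + 4*o (a(q, o) = o*4 - 6 = 4*o - 6 = -6 + 4*o)
3392252/2399526 - 358797/a(-1221, x) = 3392252/2399526 - 358797/(-6 + 4*1421) = 3392252*(1/2399526) - 358797/(-6 + 5684) = 1696126/1199763 - 358797/5678 = -420840761683/6812254314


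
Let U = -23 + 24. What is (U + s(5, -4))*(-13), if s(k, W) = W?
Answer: 39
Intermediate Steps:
U = 1
(U + s(5, -4))*(-13) = (1 - 4)*(-13) = -3*(-13) = 39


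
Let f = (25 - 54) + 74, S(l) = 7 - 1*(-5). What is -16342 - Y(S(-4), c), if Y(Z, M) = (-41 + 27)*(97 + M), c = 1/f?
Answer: -674266/45 ≈ -14984.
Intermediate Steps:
S(l) = 12 (S(l) = 7 + 5 = 12)
f = 45 (f = -29 + 74 = 45)
c = 1/45 ≈ 0.022222
Y(Z, M) = -1358 - 14*M (Y(Z, M) = -14*(97 + M) = -1358 - 14*M)
-16342 - Y(S(-4), c) = -16342 - (-1358 - 14*1/45) = -16342 - (-1358 - 14/45) = -16342 - 1*(-61124/45) = -16342 + 61124/45 = -674266/45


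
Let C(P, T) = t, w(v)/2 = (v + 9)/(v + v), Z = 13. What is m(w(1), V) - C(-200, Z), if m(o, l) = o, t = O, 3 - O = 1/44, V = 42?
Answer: 309/44 ≈ 7.0227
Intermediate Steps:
O = 131/44 (O = 3 - 1/44 = 131/44 ≈ 2.9773)
t = 131/44 ≈ 2.9773
w(v) = (9 + v)/v (w(v) = 2*((v + 9)/(v + v)) = 2*((9 + v)/((2*v))) = 2*((9 + v)*(1/(2*v))) = 2*((9 + v)/(2*v)) = (9 + v)/v)
C(P, T) = 131/44
m(w(1), V) - C(-200, Z) = (9 + 1)/1 - 1*131/44 = 1*10 - 131/44 = 10 - 131/44 = 309/44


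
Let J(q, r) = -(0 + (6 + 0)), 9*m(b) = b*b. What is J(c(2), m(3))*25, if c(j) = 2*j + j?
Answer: -150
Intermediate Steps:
c(j) = 3*j
m(b) = b²/9 (m(b) = (b*b)/9 = b²/9)
J(q, r) = -6 (J(q, r) = -(0 + 6) = -1*6 = -6)
J(c(2), m(3))*25 = -6*25 = -150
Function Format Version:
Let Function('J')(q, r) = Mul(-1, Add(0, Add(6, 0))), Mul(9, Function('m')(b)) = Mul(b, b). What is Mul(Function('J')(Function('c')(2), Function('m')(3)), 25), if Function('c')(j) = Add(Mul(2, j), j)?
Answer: -150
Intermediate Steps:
Function('c')(j) = Mul(3, j)
Function('m')(b) = Mul(Rational(1, 9), Pow(b, 2)) (Function('m')(b) = Mul(Rational(1, 9), Mul(b, b)) = Mul(Rational(1, 9), Pow(b, 2)))
Function('J')(q, r) = -6 (Function('J')(q, r) = Mul(-1, Add(0, 6)) = Mul(-1, 6) = -6)
Mul(Function('J')(Function('c')(2), Function('m')(3)), 25) = Mul(-6, 25) = -150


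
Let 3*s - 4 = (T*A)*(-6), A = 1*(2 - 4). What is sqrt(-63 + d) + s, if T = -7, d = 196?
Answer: -80/3 + sqrt(133) ≈ -15.134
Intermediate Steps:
A = -2 (A = 1*(-2) = -2)
s = -80/3 (s = 4/3 + (-7*(-2)*(-6))/3 = 4/3 + (14*(-6))/3 = 4/3 + (1/3)*(-84) = 4/3 - 28 = -80/3 ≈ -26.667)
sqrt(-63 + d) + s = sqrt(-63 + 196) - 80/3 = sqrt(133) - 80/3 = -80/3 + sqrt(133)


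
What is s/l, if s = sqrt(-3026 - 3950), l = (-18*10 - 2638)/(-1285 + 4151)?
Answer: -11464*I*sqrt(109)/1409 ≈ -84.945*I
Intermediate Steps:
l = -1409/1433 (l = (-180 - 2638)/2866 = -2818*1/2866 = -1409/1433 ≈ -0.98325)
s = 8*I*sqrt(109) (s = sqrt(-6976) = 8*I*sqrt(109) ≈ 83.522*I)
s/l = (8*I*sqrt(109))/(-1409/1433) = (8*I*sqrt(109))*(-1433/1409) = -11464*I*sqrt(109)/1409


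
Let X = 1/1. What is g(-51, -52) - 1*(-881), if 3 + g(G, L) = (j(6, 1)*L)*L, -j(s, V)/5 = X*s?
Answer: -80242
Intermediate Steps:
X = 1 (X = 1*1 = 1)
j(s, V) = -5*s
g(G, L) = -3 - 30*L² (g(G, L) = -3 + ((-5*6)*L)*L = -3 + (-30*L)*L = -3 - 30*L²)
g(-51, -52) - 1*(-881) = (-3 - 30*(-52)²) - 1*(-881) = (-3 - 30*2704) + 881 = (-3 - 81120) + 881 = -81123 + 881 = -80242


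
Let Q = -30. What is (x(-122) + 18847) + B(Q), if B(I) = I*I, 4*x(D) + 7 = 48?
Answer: 79029/4 ≈ 19757.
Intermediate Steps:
x(D) = 41/4 (x(D) = -7/4 + (¼)*48 = -7/4 + 12 = 41/4)
B(I) = I²
(x(-122) + 18847) + B(Q) = (41/4 + 18847) + (-30)² = 75429/4 + 900 = 79029/4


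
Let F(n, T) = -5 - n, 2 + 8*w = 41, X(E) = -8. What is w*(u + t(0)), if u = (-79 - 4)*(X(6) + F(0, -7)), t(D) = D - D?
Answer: 42081/8 ≈ 5260.1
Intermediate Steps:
w = 39/8 (w = -1/4 + (1/8)*41 = -1/4 + 41/8 = 39/8 ≈ 4.8750)
t(D) = 0
u = 1079 (u = (-79 - 4)*(-8 + (-5 - 1*0)) = -83*(-8 + (-5 + 0)) = -83*(-8 - 5) = -83*(-13) = 1079)
w*(u + t(0)) = 39*(1079 + 0)/8 = (39/8)*1079 = 42081/8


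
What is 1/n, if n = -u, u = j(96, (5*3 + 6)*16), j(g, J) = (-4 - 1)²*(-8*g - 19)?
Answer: 1/19675 ≈ 5.0826e-5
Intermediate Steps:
j(g, J) = -475 - 200*g (j(g, J) = (-5)²*(-19 - 8*g) = 25*(-19 - 8*g) = -475 - 200*g)
u = -19675 (u = -475 - 200*96 = -475 - 19200 = -19675)
n = 19675 (n = -1*(-19675) = 19675)
1/n = 1/19675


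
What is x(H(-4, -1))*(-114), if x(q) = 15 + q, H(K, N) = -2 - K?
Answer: -1938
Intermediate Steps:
x(H(-4, -1))*(-114) = (15 + (-2 - 1*(-4)))*(-114) = (15 + (-2 + 4))*(-114) = (15 + 2)*(-114) = 17*(-114) = -1938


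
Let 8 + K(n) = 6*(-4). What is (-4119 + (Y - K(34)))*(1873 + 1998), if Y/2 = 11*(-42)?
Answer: -19397581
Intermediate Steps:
K(n) = -32 (K(n) = -8 + 6*(-4) = -8 - 24 = -32)
Y = -924 (Y = 2*(11*(-42)) = 2*(-462) = -924)
(-4119 + (Y - K(34)))*(1873 + 1998) = (-4119 + (-924 - 1*(-32)))*(1873 + 1998) = (-4119 + (-924 + 32))*3871 = (-4119 - 892)*3871 = -5011*3871 = -19397581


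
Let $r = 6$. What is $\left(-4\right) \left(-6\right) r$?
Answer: $144$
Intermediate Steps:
$\left(-4\right) \left(-6\right) r = \left(-4\right) \left(-6\right) 6 = 24 \cdot 6 = 144$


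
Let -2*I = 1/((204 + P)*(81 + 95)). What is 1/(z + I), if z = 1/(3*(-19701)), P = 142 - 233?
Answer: -213716448/8989 ≈ -23775.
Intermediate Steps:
P = -91
z = -1/59103 (z = 1/(-59103) = -1/59103 ≈ -1.6920e-5)
I = -1/39776 (I = -1/((81 + 95)*(204 - 91))/2 = -1/(2*(113*176)) = -1/2/19888 = -1/2*1/19888 = -1/39776 ≈ -2.5141e-5)
1/(z + I) = 1/(-1/59103 - 1/39776) = 1/(-8989/213716448) = -213716448/8989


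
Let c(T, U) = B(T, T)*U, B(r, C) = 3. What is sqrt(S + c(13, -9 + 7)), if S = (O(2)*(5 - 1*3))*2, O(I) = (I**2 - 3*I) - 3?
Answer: I*sqrt(26) ≈ 5.099*I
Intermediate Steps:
O(I) = -3 + I**2 - 3*I
c(T, U) = 3*U
S = -20 (S = ((-3 + 2**2 - 3*2)*(5 - 1*3))*2 = ((-3 + 4 - 6)*(5 - 3))*2 = -5*2*2 = -10*2 = -20)
sqrt(S + c(13, -9 + 7)) = sqrt(-20 + 3*(-9 + 7)) = sqrt(-20 + 3*(-2)) = sqrt(-20 - 6) = sqrt(-26) = I*sqrt(26)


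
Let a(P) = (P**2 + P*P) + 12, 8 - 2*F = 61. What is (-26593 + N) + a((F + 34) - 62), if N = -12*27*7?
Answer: -45817/2 ≈ -22909.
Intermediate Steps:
F = -53/2 (F = 4 - 1/2*61 = 4 - 61/2 = -53/2 ≈ -26.500)
a(P) = 12 + 2*P**2 (a(P) = (P**2 + P**2) + 12 = 2*P**2 + 12 = 12 + 2*P**2)
N = -2268 (N = -324*7 = -2268)
(-26593 + N) + a((F + 34) - 62) = (-26593 - 2268) + (12 + 2*((-53/2 + 34) - 62)**2) = -28861 + (12 + 2*(15/2 - 62)**2) = -28861 + (12 + 2*(-109/2)**2) = -28861 + (12 + 2*(11881/4)) = -28861 + (12 + 11881/2) = -28861 + 11905/2 = -45817/2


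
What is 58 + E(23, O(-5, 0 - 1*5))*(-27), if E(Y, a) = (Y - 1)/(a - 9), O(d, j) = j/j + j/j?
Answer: 1000/7 ≈ 142.86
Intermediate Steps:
O(d, j) = 2 (O(d, j) = 1 + 1 = 2)
E(Y, a) = (-1 + Y)/(-9 + a)
58 + E(23, O(-5, 0 - 1*5))*(-27) = 58 + ((-1 + 23)/(-9 + 2))*(-27) = 58 + (22/(-7))*(-27) = 58 - ⅐*22*(-27) = 58 - 22/7*(-27) = 58 + 594/7 = 1000/7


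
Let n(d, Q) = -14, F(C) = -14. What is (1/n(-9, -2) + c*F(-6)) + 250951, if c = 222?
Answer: 3469801/14 ≈ 2.4784e+5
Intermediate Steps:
(1/n(-9, -2) + c*F(-6)) + 250951 = (1/(-14) + 222*(-14)) + 250951 = (-1/14 - 3108) + 250951 = -43513/14 + 250951 = 3469801/14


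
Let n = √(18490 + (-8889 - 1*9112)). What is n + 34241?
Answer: 34241 + √489 ≈ 34263.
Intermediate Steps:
n = √489 (n = √(18490 + (-8889 - 9112)) = √(18490 - 18001) = √489 ≈ 22.113)
n + 34241 = √489 + 34241 = 34241 + √489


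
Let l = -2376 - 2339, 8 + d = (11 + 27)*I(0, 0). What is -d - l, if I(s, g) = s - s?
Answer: 4723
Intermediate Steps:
I(s, g) = 0
d = -8 (d = -8 + (11 + 27)*0 = -8 + 38*0 = -8 + 0 = -8)
l = -4715
-d - l = -1*(-8) - 1*(-4715) = 8 + 4715 = 4723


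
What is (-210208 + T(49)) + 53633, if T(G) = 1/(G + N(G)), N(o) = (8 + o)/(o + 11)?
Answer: -156418405/999 ≈ -1.5658e+5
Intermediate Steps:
N(o) = (8 + o)/(11 + o)
T(G) = 1/(G + (8 + G)/(11 + G))
(-210208 + T(49)) + 53633 = (-210208 + (11 + 49)/(8 + 49 + 49*(11 + 49))) + 53633 = (-210208 + 60/(8 + 49 + 49*60)) + 53633 = (-210208 + 60/(8 + 49 + 2940)) + 53633 = (-210208 + 60/2997) + 53633 = (-210208 + (1/2997)*60) + 53633 = (-210208 + 20/999) + 53633 = -209997772/999 + 53633 = -156418405/999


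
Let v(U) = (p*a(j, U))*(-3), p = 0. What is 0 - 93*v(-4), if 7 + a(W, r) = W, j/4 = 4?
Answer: 0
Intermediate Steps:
j = 16 (j = 4*4 = 16)
a(W, r) = -7 + W
v(U) = 0 (v(U) = (0*(-7 + 16))*(-3) = (0*9)*(-3) = 0*(-3) = 0)
0 - 93*v(-4) = 0 - 93*0 = 0 + 0 = 0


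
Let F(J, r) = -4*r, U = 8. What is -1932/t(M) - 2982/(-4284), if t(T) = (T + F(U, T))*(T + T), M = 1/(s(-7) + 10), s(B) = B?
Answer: 295667/102 ≈ 2898.7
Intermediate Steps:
M = 1/3 (M = 1/(-7 + 10) = 1/3 ≈ 0.33333)
t(T) = -6*T**2 (t(T) = (T - 4*T)*(T + T) = (-3*T)*(2*T) = -6*T**2)
-1932/t(M) - 2982/(-4284) = -1932/((-6*(1/3)**2)) - 2982/(-4284) = -1932/((-6*1/9)) - 2982*(-1/4284) = -1932/(-2/3) + 71/102 = -1932*(-3/2) + 71/102 = 2898 + 71/102 = 295667/102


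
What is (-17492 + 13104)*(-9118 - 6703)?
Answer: 69422548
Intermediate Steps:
(-17492 + 13104)*(-9118 - 6703) = -4388*(-15821) = 69422548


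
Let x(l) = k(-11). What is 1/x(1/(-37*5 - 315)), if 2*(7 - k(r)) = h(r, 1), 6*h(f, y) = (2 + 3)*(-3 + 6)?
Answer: 4/23 ≈ 0.17391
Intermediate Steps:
h(f, y) = 5/2 (h(f, y) = ((2 + 3)*(-3 + 6))/6 = (5*3)/6 = (1/6)*15 = 5/2)
k(r) = 23/4 (k(r) = 7 - 1/2*5/2 = 7 - 5/4 = 23/4)
x(l) = 23/4
1/x(1/(-37*5 - 315)) = 1/(23/4) = 4/23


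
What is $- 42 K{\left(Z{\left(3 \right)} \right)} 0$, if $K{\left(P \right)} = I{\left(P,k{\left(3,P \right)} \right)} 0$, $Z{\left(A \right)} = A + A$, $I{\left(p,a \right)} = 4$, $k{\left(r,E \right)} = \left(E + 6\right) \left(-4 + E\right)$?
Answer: $0$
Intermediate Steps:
$k{\left(r,E \right)} = \left(-4 + E\right) \left(6 + E\right)$ ($k{\left(r,E \right)} = \left(6 + E\right) \left(-4 + E\right) = \left(-4 + E\right) \left(6 + E\right)$)
$Z{\left(A \right)} = 2 A$
$K{\left(P \right)} = 0$ ($K{\left(P \right)} = 4 \cdot 0 = 0$)
$- 42 K{\left(Z{\left(3 \right)} \right)} 0 = \left(-42\right) 0 \cdot 0 = 0 \cdot 0 = 0$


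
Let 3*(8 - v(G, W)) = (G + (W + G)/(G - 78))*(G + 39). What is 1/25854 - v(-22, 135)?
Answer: -179775739/1292700 ≈ -139.07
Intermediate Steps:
v(G, W) = 8 - (39 + G)*(G + (G + W)/(-78 + G))/3 (v(G, W) = 8 - (G + (W + G)/(G - 78))*(G + 39)/3 = 8 - (G + (G + W)/(-78 + G))*(39 + G)/3 = 8 - (39 + G)*(G + (G + W)/(-78 + G))/3)
1/25854 - v(-22, 135) = 1/25854 - (-1872 - 1*(-22)³ - 39*135 + 38*(-22)² + 3027*(-22) - 1*(-22)*135)/(3*(-78 - 22)) = 1/25854 - (-1872 - 1*(-10648) - 5265 + 38*484 - 66594 + 2970)/(3*(-100)) = 1/25854 - (-1)*(-1872 + 10648 - 5265 + 18392 - 66594 + 2970)/(3*100) = 1/25854 - (-1)*(-41721)/(3*100) = 1/25854 - 1*13907/100 = 1/25854 - 13907/100 = -179775739/1292700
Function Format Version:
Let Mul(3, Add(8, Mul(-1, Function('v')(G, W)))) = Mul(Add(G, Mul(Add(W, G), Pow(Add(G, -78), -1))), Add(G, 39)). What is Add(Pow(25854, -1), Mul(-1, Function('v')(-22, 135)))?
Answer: Rational(-179775739, 1292700) ≈ -139.07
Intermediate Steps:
Function('v')(G, W) = Add(8, Mul(Rational(-1, 3), Add(39, G), Add(G, Mul(Pow(Add(-78, G), -1), Add(G, W))))) (Function('v')(G, W) = Add(8, Mul(Rational(-1, 3), Mul(Add(G, Mul(Add(W, G), Pow(Add(G, -78), -1))), Add(G, 39)))) = Add(8, Mul(Rational(-1, 3), Mul(Add(G, Mul(Add(G, W), Pow(Add(-78, G), -1))), Add(39, G)))) = Add(8, Mul(Rational(-1, 3), Mul(Add(G, Mul(Pow(Add(-78, G), -1), Add(G, W))), Add(39, G)))) = Add(8, Mul(Rational(-1, 3), Mul(Add(39, G), Add(G, Mul(Pow(Add(-78, G), -1), Add(G, W)))))) = Add(8, Mul(Rational(-1, 3), Add(39, G), Add(G, Mul(Pow(Add(-78, G), -1), Add(G, W))))))
Add(Pow(25854, -1), Mul(-1, Function('v')(-22, 135))) = Add(Pow(25854, -1), Mul(-1, Mul(Rational(1, 3), Pow(Add(-78, -22), -1), Add(-1872, Mul(-1, Pow(-22, 3)), Mul(-39, 135), Mul(38, Pow(-22, 2)), Mul(3027, -22), Mul(-1, -22, 135))))) = Add(Rational(1, 25854), Mul(-1, Mul(Rational(1, 3), Pow(-100, -1), Add(-1872, Mul(-1, -10648), -5265, Mul(38, 484), -66594, 2970)))) = Add(Rational(1, 25854), Mul(-1, Mul(Rational(1, 3), Rational(-1, 100), Add(-1872, 10648, -5265, 18392, -66594, 2970)))) = Add(Rational(1, 25854), Mul(-1, Mul(Rational(1, 3), Rational(-1, 100), -41721))) = Add(Rational(1, 25854), Mul(-1, Rational(13907, 100))) = Add(Rational(1, 25854), Rational(-13907, 100)) = Rational(-179775739, 1292700)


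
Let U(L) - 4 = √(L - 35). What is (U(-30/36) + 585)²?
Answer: (3534 + I*√1290)²/36 ≈ 3.4689e+5 + 7051.6*I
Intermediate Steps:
U(L) = 4 + √(-35 + L) (U(L) = 4 + √(L - 35) = 4 + √(-35 + L))
(U(-30/36) + 585)² = ((4 + √(-35 - 30/36)) + 585)² = ((4 + √(-35 - 30*1/36)) + 585)² = ((4 + √(-35 - ⅚)) + 585)² = ((4 + √(-215/6)) + 585)² = ((4 + I*√1290/6) + 585)² = (589 + I*√1290/6)²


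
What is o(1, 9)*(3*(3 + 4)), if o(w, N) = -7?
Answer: -147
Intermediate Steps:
o(1, 9)*(3*(3 + 4)) = -21*(3 + 4) = -21*7 = -7*21 = -147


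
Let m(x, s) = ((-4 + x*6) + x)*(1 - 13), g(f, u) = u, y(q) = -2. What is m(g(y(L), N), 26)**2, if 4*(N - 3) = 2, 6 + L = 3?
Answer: 60516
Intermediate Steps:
L = -3 (L = -6 + 3 = -3)
N = 7/2 (N = 3 + (1/4)*2 = 3 + 1/2 = 7/2 ≈ 3.5000)
m(x, s) = 48 - 84*x (m(x, s) = ((-4 + 6*x) + x)*(-12) = (-4 + 7*x)*(-12) = 48 - 84*x)
m(g(y(L), N), 26)**2 = (48 - 84*7/2)**2 = (48 - 294)**2 = (-246)**2 = 60516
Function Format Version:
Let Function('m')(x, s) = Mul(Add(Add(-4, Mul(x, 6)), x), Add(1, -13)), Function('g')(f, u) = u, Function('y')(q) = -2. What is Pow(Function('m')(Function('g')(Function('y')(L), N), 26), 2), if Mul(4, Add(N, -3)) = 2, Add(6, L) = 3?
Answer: 60516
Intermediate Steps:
L = -3 (L = Add(-6, 3) = -3)
N = Rational(7, 2) (N = Add(3, Mul(Rational(1, 4), 2)) = Add(3, Rational(1, 2)) = Rational(7, 2) ≈ 3.5000)
Function('m')(x, s) = Add(48, Mul(-84, x)) (Function('m')(x, s) = Mul(Add(Add(-4, Mul(6, x)), x), -12) = Mul(Add(-4, Mul(7, x)), -12) = Add(48, Mul(-84, x)))
Pow(Function('m')(Function('g')(Function('y')(L), N), 26), 2) = Pow(Add(48, Mul(-84, Rational(7, 2))), 2) = Pow(Add(48, -294), 2) = Pow(-246, 2) = 60516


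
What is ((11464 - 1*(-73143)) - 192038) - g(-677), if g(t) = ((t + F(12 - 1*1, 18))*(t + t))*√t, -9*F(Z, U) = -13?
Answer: -107431 - 8232320*I*√677/9 ≈ -1.0743e+5 - 2.38e+7*I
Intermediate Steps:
F(Z, U) = 13/9 (F(Z, U) = -⅑*(-13) = 13/9)
g(t) = 2*t^(3/2)*(13/9 + t) (g(t) = ((t + 13/9)*(t + t))*√t = ((13/9 + t)*(2*t))*√t = (2*t*(13/9 + t))*√t = 2*t^(3/2)*(13/9 + t))
((11464 - 1*(-73143)) - 192038) - g(-677) = ((11464 - 1*(-73143)) - 192038) - (-677)^(3/2)*(26/9 + 2*(-677)) = ((11464 + 73143) - 192038) - (-677*I*√677)*(26/9 - 1354) = (84607 - 192038) - (-677*I*√677)*(-12160)/9 = -107431 - 8232320*I*√677/9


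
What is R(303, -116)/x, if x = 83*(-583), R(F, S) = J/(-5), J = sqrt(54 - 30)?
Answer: 2*sqrt(6)/241945 ≈ 2.0248e-5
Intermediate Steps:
J = 2*sqrt(6) (J = sqrt(24) = 2*sqrt(6) ≈ 4.8990)
R(F, S) = -2*sqrt(6)/5 (R(F, S) = (2*sqrt(6))/(-5) = (2*sqrt(6))*(-1/5) = -2*sqrt(6)/5)
x = -48389
R(303, -116)/x = -2*sqrt(6)/5/(-48389) = -2*sqrt(6)/5*(-1/48389) = 2*sqrt(6)/241945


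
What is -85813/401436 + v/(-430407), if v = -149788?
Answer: 122728993/914184468 ≈ 0.13425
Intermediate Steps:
-85813/401436 + v/(-430407) = -85813/401436 - 149788/(-430407) = -85813*1/401436 - 149788*(-1/430407) = -12259/57348 + 149788/430407 = 122728993/914184468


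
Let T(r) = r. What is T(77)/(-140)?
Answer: -11/20 ≈ -0.55000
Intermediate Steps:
T(77)/(-140) = 77/(-140) = 77*(-1/140) = -11/20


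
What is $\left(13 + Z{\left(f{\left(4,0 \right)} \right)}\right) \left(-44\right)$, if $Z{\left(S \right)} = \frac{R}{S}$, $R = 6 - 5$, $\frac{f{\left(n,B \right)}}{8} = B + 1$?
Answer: $- \frac{1155}{2} \approx -577.5$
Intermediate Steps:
$f{\left(n,B \right)} = 8 + 8 B$ ($f{\left(n,B \right)} = 8 \left(B + 1\right) = 8 \left(1 + B\right) = 8 + 8 B$)
$R = 1$
$Z{\left(S \right)} = \frac{1}{S}$ ($Z{\left(S \right)} = 1 \frac{1}{S} = \frac{1}{S}$)
$\left(13 + Z{\left(f{\left(4,0 \right)} \right)}\right) \left(-44\right) = \left(13 + \frac{1}{8 + 8 \cdot 0}\right) \left(-44\right) = \left(13 + \frac{1}{8 + 0}\right) \left(-44\right) = \left(13 + \frac{1}{8}\right) \left(-44\right) = \frac{105}{8} \left(-44\right) = - \frac{1155}{2}$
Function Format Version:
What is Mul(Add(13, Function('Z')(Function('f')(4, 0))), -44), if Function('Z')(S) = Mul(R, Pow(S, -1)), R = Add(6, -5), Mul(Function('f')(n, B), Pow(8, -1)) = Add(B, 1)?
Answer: Rational(-1155, 2) ≈ -577.50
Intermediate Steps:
Function('f')(n, B) = Add(8, Mul(8, B)) (Function('f')(n, B) = Mul(8, Add(B, 1)) = Mul(8, Add(1, B)) = Add(8, Mul(8, B)))
R = 1
Function('Z')(S) = Pow(S, -1) (Function('Z')(S) = Mul(1, Pow(S, -1)) = Pow(S, -1))
Mul(Add(13, Function('Z')(Function('f')(4, 0))), -44) = Mul(Add(13, Pow(Add(8, Mul(8, 0)), -1)), -44) = Mul(Add(13, Pow(Add(8, 0), -1)), -44) = Mul(Add(13, Pow(8, -1)), -44) = Mul(Add(13, Rational(1, 8)), -44) = Mul(Rational(105, 8), -44) = Rational(-1155, 2)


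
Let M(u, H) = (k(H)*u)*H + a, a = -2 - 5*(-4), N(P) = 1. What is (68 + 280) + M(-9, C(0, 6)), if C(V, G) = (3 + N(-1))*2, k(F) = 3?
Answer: 150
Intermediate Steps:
a = 18 (a = -2 + 20 = 18)
C(V, G) = 8 (C(V, G) = (3 + 1)*2 = 4*2 = 8)
M(u, H) = 18 + 3*H*u (M(u, H) = (3*u)*H + 18 = 3*H*u + 18 = 18 + 3*H*u)
(68 + 280) + M(-9, C(0, 6)) = (68 + 280) + (18 + 3*8*(-9)) = 348 + (18 - 216) = 348 - 198 = 150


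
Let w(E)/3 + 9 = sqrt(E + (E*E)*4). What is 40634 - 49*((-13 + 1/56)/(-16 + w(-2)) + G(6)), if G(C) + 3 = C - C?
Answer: 561906477/13784 - 15267*sqrt(14)/13784 ≈ 40761.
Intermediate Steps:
w(E) = -27 + 3*sqrt(E + 4*E**2) (w(E) = -27 + 3*sqrt(E + (E*E)*4) = -27 + 3*sqrt(E + E**2*4) = -27 + 3*sqrt(E + 4*E**2))
G(C) = -3 (G(C) = -3 + (C - C) = -3 + 0 = -3)
40634 - 49*((-13 + 1/56)/(-16 + w(-2)) + G(6)) = 40634 - 49*((-13 + 1/56)/(-16 + (-27 + 3*sqrt(-2*(1 + 4*(-2))))) - 3) = 40634 - 49*((-13 + 1*(1/56))/(-16 + (-27 + 3*sqrt(-2*(1 - 8)))) - 3) = 40634 - 49*((-13 + 1/56)/(-16 + (-27 + 3*sqrt(-2*(-7)))) - 3) = 40634 - 49*(-727/(56*(-16 + (-27 + 3*sqrt(14)))) - 3) = 40634 - 49*(-727/(56*(-43 + 3*sqrt(14))) - 3) = 40634 - 49*(-3 - 727/(56*(-43 + 3*sqrt(14)))) = 40634 - (-147 - 5089/(8*(-43 + 3*sqrt(14)))) = 40634 + (147 + 5089/(8*(-43 + 3*sqrt(14)))) = 40781 + 5089/(8*(-43 + 3*sqrt(14)))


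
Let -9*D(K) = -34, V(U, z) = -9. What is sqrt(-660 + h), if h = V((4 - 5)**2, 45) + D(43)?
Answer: I*sqrt(5987)/3 ≈ 25.792*I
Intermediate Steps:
D(K) = 34/9 (D(K) = -1/9*(-34) = 34/9)
h = -47/9 (h = -9 + 34/9 = -47/9 ≈ -5.2222)
sqrt(-660 + h) = sqrt(-660 - 47/9) = sqrt(-5987/9) = I*sqrt(5987)/3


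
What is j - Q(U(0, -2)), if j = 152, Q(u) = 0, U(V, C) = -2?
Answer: 152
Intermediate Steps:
j - Q(U(0, -2)) = 152 - 1*0 = 152 + 0 = 152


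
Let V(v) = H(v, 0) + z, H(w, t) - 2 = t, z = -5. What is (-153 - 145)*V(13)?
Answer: 894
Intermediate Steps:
H(w, t) = 2 + t
V(v) = -3 (V(v) = (2 + 0) - 5 = 2 - 5 = -3)
(-153 - 145)*V(13) = (-153 - 145)*(-3) = -298*(-3) = 894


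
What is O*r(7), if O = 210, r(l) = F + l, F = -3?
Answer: 840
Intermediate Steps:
r(l) = -3 + l
O*r(7) = 210*(-3 + 7) = 210*4 = 840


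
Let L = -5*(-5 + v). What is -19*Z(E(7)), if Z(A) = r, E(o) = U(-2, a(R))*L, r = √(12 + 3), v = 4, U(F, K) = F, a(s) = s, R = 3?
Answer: -19*√15 ≈ -73.587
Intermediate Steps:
L = 5 (L = -5*(-5 + 4) = -5*(-1) = 5)
r = √15 ≈ 3.8730
E(o) = -10 (E(o) = -2*5 = -10)
Z(A) = √15
-19*Z(E(7)) = -19*√15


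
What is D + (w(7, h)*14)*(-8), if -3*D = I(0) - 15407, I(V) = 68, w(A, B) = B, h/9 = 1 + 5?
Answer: -935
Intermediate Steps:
h = 54 (h = 9*(1 + 5) = 9*6 = 54)
D = 5113 (D = -(68 - 15407)/3 = -⅓*(-15339) = 5113)
D + (w(7, h)*14)*(-8) = 5113 + (54*14)*(-8) = 5113 + 756*(-8) = 5113 - 6048 = -935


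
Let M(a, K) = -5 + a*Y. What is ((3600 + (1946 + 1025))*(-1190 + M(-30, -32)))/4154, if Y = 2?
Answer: -8246605/4154 ≈ -1985.2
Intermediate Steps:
M(a, K) = -5 + 2*a (M(a, K) = -5 + a*2 = -5 + 2*a)
((3600 + (1946 + 1025))*(-1190 + M(-30, -32)))/4154 = ((3600 + (1946 + 1025))*(-1190 + (-5 + 2*(-30))))/4154 = ((3600 + 2971)*(-1190 + (-5 - 60)))*(1/4154) = (6571*(-1190 - 65))*(1/4154) = (6571*(-1255))*(1/4154) = -8246605*1/4154 = -8246605/4154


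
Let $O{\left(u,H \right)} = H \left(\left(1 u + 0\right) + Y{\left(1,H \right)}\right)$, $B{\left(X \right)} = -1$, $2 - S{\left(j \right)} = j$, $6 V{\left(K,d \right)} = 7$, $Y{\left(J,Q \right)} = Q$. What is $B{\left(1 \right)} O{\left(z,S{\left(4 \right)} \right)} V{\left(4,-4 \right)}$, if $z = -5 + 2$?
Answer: $- \frac{35}{3} \approx -11.667$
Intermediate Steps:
$V{\left(K,d \right)} = \frac{7}{6}$ ($V{\left(K,d \right)} = \frac{1}{6} \cdot 7 = \frac{7}{6}$)
$S{\left(j \right)} = 2 - j$
$z = -3$
$O{\left(u,H \right)} = H \left(H + u\right)$ ($O{\left(u,H \right)} = H \left(\left(1 u + 0\right) + H\right) = H \left(\left(u + 0\right) + H\right) = H \left(u + H\right) = H \left(H + u\right)$)
$B{\left(1 \right)} O{\left(z,S{\left(4 \right)} \right)} V{\left(4,-4 \right)} = - \left(2 - 4\right) \left(\left(2 - 4\right) - 3\right) \frac{7}{6} = - \left(-2\right) \left(-2 - 3\right) \frac{7}{6} = - \left(-2\right) \left(-5\right) \frac{7}{6} = \left(-1\right) 10 \cdot \frac{7}{6} = \left(-10\right) \frac{7}{6} = - \frac{35}{3}$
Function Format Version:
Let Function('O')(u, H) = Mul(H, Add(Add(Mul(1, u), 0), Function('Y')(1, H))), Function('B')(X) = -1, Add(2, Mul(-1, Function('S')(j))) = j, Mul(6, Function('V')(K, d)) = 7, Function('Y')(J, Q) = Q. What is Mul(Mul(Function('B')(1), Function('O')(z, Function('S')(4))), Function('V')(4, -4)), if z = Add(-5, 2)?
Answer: Rational(-35, 3) ≈ -11.667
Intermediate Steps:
Function('V')(K, d) = Rational(7, 6) (Function('V')(K, d) = Mul(Rational(1, 6), 7) = Rational(7, 6))
Function('S')(j) = Add(2, Mul(-1, j))
z = -3
Function('O')(u, H) = Mul(H, Add(H, u)) (Function('O')(u, H) = Mul(H, Add(Add(Mul(1, u), 0), H)) = Mul(H, Add(Add(u, 0), H)) = Mul(H, Add(u, H)) = Mul(H, Add(H, u)))
Mul(Mul(Function('B')(1), Function('O')(z, Function('S')(4))), Function('V')(4, -4)) = Mul(Mul(-1, Mul(Add(2, Mul(-1, 4)), Add(Add(2, Mul(-1, 4)), -3))), Rational(7, 6)) = Mul(Mul(-1, Mul(Add(2, -4), Add(Add(2, -4), -3))), Rational(7, 6)) = Mul(Mul(-1, Mul(-2, Add(-2, -3))), Rational(7, 6)) = Mul(Mul(-1, Mul(-2, -5)), Rational(7, 6)) = Mul(Mul(-1, 10), Rational(7, 6)) = Mul(-10, Rational(7, 6)) = Rational(-35, 3)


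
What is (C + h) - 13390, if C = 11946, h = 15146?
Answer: 13702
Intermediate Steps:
(C + h) - 13390 = (11946 + 15146) - 13390 = 27092 - 13390 = 13702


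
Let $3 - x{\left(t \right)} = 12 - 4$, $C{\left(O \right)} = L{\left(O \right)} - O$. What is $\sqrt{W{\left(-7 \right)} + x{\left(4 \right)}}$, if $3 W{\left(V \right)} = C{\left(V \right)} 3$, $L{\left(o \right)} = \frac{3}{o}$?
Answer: $\frac{\sqrt{77}}{7} \approx 1.2536$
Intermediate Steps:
$C{\left(O \right)} = - O + \frac{3}{O}$ ($C{\left(O \right)} = \frac{3}{O} - O = - O + \frac{3}{O}$)
$W{\left(V \right)} = - V + \frac{3}{V}$ ($W{\left(V \right)} = \frac{\left(- V + \frac{3}{V}\right) 3}{3} = \frac{- 3 V + \frac{9}{V}}{3} = - V + \frac{3}{V}$)
$x{\left(t \right)} = -5$ ($x{\left(t \right)} = 3 - \left(12 - 4\right) = 3 - 8 = -5$)
$\sqrt{W{\left(-7 \right)} + x{\left(4 \right)}} = \sqrt{\left(\left(-1\right) \left(-7\right) + \frac{3}{-7}\right) - 5} = \sqrt{\left(7 + 3 \left(- \frac{1}{7}\right)\right) - 5} = \sqrt{\left(7 - \frac{3}{7}\right) - 5} = \sqrt{\frac{46}{7} - 5} = \sqrt{\frac{11}{7}} = \frac{\sqrt{77}}{7}$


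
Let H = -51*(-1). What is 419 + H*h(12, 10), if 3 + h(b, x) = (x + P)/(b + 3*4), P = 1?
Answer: 2315/8 ≈ 289.38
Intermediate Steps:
h(b, x) = -3 + (1 + x)/(12 + b) (h(b, x) = -3 + (x + 1)/(b + 3*4) = -3 + (1 + x)/(b + 12) = -3 + (1 + x)/(12 + b))
H = 51
419 + H*h(12, 10) = 419 + 51*((-35 + 10 - 3*12)/(12 + 12)) = 419 + 51*((-35 + 10 - 36)/24) = 419 + 51*((1/24)*(-61)) = 419 + 51*(-61/24) = 419 - 1037/8 = 2315/8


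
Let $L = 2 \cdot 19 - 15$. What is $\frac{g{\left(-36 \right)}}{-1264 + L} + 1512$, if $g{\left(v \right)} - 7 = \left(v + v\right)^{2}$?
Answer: $\frac{1871201}{1241} \approx 1507.8$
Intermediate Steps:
$g{\left(v \right)} = 7 + 4 v^{2}$ ($g{\left(v \right)} = 7 + \left(v + v\right)^{2} = 7 + \left(2 v\right)^{2} = 7 + 4 v^{2}$)
$L = 23$ ($L = 38 - 15 = 23$)
$\frac{g{\left(-36 \right)}}{-1264 + L} + 1512 = \frac{7 + 4 \left(-36\right)^{2}}{-1264 + 23} + 1512 = \frac{7 + 4 \cdot 1296}{-1241} + 1512 = - \frac{7 + 5184}{1241} + 1512 = \left(- \frac{1}{1241}\right) 5191 + 1512 = - \frac{5191}{1241} + 1512 = \frac{1871201}{1241}$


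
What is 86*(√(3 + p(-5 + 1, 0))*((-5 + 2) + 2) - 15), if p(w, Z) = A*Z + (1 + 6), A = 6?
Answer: -1290 - 86*√10 ≈ -1562.0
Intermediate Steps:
p(w, Z) = 7 + 6*Z (p(w, Z) = 6*Z + (1 + 6) = 6*Z + 7 = 7 + 6*Z)
86*(√(3 + p(-5 + 1, 0))*((-5 + 2) + 2) - 15) = 86*(√(3 + (7 + 6*0))*((-5 + 2) + 2) - 15) = 86*(√(3 + (7 + 0))*(-3 + 2) - 15) = 86*(√(3 + 7)*(-1) - 15) = 86*(√10*(-1) - 15) = 86*(-√10 - 15) = 86*(-15 - √10) = -1290 - 86*√10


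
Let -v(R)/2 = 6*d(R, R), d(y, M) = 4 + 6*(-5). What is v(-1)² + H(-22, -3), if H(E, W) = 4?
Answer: 97348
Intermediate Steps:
d(y, M) = -26 (d(y, M) = 4 - 30 = -26)
v(R) = 312 (v(R) = -12*(-26) = -2*(-156) = 312)
v(-1)² + H(-22, -3) = 312² + 4 = 97344 + 4 = 97348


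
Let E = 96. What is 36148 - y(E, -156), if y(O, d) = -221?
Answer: 36369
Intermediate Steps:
36148 - y(E, -156) = 36148 - 1*(-221) = 36148 + 221 = 36369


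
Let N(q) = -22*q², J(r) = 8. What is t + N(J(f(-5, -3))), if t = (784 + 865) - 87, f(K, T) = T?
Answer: 154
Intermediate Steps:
t = 1562 (t = 1649 - 87 = 1562)
t + N(J(f(-5, -3))) = 1562 - 22*8² = 1562 - 22*64 = 1562 - 1408 = 154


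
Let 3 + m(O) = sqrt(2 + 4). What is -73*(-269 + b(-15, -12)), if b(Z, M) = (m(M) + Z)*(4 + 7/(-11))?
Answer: 264625/11 - 2701*sqrt(6)/11 ≈ 23455.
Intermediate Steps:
m(O) = -3 + sqrt(6) (m(O) = -3 + sqrt(2 + 4) = -3 + sqrt(6))
b(Z, M) = -111/11 + 37*Z/11 + 37*sqrt(6)/11 (b(Z, M) = ((-3 + sqrt(6)) + Z)*(4 + 7/(-11)) = (-3 + Z + sqrt(6))*(4 + 7*(-1/11)) = (-3 + Z + sqrt(6))*(4 - 7/11) = (-3 + Z + sqrt(6))*(37/11) = -111/11 + 37*Z/11 + 37*sqrt(6)/11)
-73*(-269 + b(-15, -12)) = -73*(-269 + (-111/11 + (37/11)*(-15) + 37*sqrt(6)/11)) = -73*(-269 + (-111/11 - 555/11 + 37*sqrt(6)/11)) = -73*(-269 + (-666/11 + 37*sqrt(6)/11)) = -73*(-3625/11 + 37*sqrt(6)/11) = 264625/11 - 2701*sqrt(6)/11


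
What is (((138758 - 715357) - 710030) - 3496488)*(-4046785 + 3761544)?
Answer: 1364341076197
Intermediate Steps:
(((138758 - 715357) - 710030) - 3496488)*(-4046785 + 3761544) = ((-576599 - 710030) - 3496488)*(-285241) = (-1286629 - 3496488)*(-285241) = -4783117*(-285241) = 1364341076197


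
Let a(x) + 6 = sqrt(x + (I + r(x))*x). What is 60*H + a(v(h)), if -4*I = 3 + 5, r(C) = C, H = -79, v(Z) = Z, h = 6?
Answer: -4746 + sqrt(30) ≈ -4740.5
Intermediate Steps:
I = -2 (I = -(3 + 5)/4 = -1/4*8 = -2)
a(x) = -6 + sqrt(x + x*(-2 + x)) (a(x) = -6 + sqrt(x + (-2 + x)*x) = -6 + sqrt(x + x*(-2 + x)))
60*H + a(v(h)) = 60*(-79) + (-6 + sqrt(6*(-1 + 6))) = -4740 + (-6 + sqrt(6*5)) = -4740 + (-6 + sqrt(30)) = -4746 + sqrt(30)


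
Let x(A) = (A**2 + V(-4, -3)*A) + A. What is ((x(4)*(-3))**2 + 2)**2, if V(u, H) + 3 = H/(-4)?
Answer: 1190281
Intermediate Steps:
V(u, H) = -3 - H/4 (V(u, H) = -3 + H/(-4) = -3 + H*(-1/4) = -3 - H/4)
x(A) = A**2 - 5*A/4 (x(A) = (A**2 + (-3 - 1/4*(-3))*A) + A = (A**2 + (-3 + 3/4)*A) + A = (A**2 - 9*A/4) + A = A**2 - 5*A/4)
((x(4)*(-3))**2 + 2)**2 = ((((1/4)*4*(-5 + 4*4))*(-3))**2 + 2)**2 = ((((1/4)*4*(-5 + 16))*(-3))**2 + 2)**2 = ((((1/4)*4*11)*(-3))**2 + 2)**2 = ((11*(-3))**2 + 2)**2 = ((-33)**2 + 2)**2 = (1089 + 2)**2 = 1091**2 = 1190281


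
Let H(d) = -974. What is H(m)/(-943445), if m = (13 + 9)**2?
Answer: 974/943445 ≈ 0.0010324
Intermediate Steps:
m = 484 (m = 22**2 = 484)
H(m)/(-943445) = -974/(-943445) = -974*(-1/943445) = 974/943445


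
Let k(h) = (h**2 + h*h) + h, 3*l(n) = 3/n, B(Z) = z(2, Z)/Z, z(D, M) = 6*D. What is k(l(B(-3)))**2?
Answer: 1/64 ≈ 0.015625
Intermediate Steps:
B(Z) = 12/Z (B(Z) = (6*2)/Z = 12/Z)
l(n) = 1/n (l(n) = (3/n)/3 = 1/n)
k(h) = h + 2*h**2 (k(h) = (h**2 + h**2) + h = 2*h**2 + h = h + 2*h**2)
k(l(B(-3)))**2 = ((1 + 2/((12/(-3))))/((12/(-3))))**2 = ((1 + 2/((12*(-1/3))))/((12*(-1/3))))**2 = ((1 + 2/(-4))/(-4))**2 = (-(1 + 2*(-1/4))/4)**2 = (-(1 - 1/2)/4)**2 = (-1/4*1/2)**2 = (-1/8)**2 = 1/64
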